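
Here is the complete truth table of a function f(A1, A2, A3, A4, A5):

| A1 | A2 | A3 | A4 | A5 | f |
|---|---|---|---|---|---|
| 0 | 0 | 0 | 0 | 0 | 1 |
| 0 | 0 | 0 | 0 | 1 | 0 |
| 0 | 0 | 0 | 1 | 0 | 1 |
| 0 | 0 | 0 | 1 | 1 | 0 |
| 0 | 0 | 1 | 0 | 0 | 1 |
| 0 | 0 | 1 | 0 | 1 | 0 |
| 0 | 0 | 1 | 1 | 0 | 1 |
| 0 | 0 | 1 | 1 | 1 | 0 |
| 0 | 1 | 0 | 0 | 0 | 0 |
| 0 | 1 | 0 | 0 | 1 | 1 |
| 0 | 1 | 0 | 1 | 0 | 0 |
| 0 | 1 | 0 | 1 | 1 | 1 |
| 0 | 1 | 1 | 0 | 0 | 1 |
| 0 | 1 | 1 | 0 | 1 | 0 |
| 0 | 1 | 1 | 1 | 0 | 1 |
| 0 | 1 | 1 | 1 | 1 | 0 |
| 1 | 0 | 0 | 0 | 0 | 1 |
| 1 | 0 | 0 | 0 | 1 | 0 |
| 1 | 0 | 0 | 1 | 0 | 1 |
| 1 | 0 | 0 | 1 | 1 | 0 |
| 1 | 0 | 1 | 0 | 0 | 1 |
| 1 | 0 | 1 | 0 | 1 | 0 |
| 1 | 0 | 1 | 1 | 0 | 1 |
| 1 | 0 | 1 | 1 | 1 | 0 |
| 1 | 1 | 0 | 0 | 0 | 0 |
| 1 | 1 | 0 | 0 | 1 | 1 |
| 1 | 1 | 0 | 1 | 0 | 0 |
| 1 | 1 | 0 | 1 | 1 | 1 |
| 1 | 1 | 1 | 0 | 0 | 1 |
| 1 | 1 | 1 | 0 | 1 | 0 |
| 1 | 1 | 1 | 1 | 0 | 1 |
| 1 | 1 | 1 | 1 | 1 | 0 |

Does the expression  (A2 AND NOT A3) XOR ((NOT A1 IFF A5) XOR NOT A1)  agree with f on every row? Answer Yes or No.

Yes

Test each input against both f and the formula:
  A1=0, A2=0, A3=0, A4=0, A5=0: formula gives 1, f = 1 ✓
  A1=0, A2=0, A3=0, A4=0, A5=1: formula gives 0, f = 0 ✓
  A1=0, A2=0, A3=0, A4=1, A5=0: formula gives 1, f = 1 ✓
  A1=0, A2=0, A3=0, A4=1, A5=1: formula gives 0, f = 0 ✓
  …and likewise for the remaining 28 rows.
No disagreement on any input; they are logically equivalent.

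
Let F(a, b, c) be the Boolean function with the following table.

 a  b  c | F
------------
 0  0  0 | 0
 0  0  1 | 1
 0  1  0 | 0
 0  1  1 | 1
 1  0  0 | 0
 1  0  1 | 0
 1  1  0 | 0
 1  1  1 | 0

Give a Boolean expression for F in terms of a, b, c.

F(a, b, c) = ((NOT a AND NOT b) AND c) OR ((NOT a AND b) AND c)

Collect the rows where F=1 — (0,0,1), (0,1,1) — and write one minterm per row: ¬a·¬b·c, ¬a·b·c. Their union (logical OR) reproduces the table exactly.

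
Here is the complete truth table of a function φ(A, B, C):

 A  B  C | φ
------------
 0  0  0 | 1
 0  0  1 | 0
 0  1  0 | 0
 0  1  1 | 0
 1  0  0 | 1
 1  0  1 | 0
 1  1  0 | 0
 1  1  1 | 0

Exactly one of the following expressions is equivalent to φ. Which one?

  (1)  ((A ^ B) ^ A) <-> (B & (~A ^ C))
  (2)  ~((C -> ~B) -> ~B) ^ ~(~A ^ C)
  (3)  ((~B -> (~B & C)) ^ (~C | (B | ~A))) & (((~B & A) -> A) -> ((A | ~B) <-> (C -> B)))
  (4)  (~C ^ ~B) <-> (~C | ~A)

(1) disagrees with φ on (0,0,1) (formula → 1, table → 0); rule it out.
(2) disagrees with φ on (0,0,0) (formula → 0, table → 1); rule it out.
(4) disagrees with φ on (0,0,0) (formula → 0, table → 1); rule it out.
(3) is the remaining candidate, and it agrees with φ on all 8 inputs.

3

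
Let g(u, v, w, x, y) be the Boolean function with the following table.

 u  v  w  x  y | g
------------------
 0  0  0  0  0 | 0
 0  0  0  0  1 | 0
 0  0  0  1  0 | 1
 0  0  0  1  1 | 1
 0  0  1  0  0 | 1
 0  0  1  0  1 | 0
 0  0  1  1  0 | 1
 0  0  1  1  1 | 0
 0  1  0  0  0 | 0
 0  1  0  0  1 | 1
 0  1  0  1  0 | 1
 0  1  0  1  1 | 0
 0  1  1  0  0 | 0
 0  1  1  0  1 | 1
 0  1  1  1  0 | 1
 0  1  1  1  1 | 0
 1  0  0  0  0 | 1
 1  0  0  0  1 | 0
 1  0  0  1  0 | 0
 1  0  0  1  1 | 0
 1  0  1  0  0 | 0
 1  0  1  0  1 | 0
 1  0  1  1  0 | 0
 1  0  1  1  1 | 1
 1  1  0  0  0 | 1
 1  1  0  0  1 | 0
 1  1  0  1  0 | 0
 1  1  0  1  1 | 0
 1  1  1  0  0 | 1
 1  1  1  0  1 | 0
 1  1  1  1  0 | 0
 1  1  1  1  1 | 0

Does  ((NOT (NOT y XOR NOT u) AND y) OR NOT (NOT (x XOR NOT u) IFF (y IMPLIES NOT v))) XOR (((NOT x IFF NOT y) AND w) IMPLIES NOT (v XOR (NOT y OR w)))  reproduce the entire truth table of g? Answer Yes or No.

Yes

Check the formula against g row by row:
  u=0, v=0, w=0, x=0, y=0: formula gives 0, g = 0 ✓
  u=0, v=0, w=0, x=0, y=1: formula gives 0, g = 0 ✓
  u=0, v=0, w=0, x=1, y=0: formula gives 1, g = 1 ✓
  u=0, v=0, w=0, x=1, y=1: formula gives 1, g = 1 ✓
  …and likewise for the remaining 28 rows.
All 32 rows match — the expression computes g exactly.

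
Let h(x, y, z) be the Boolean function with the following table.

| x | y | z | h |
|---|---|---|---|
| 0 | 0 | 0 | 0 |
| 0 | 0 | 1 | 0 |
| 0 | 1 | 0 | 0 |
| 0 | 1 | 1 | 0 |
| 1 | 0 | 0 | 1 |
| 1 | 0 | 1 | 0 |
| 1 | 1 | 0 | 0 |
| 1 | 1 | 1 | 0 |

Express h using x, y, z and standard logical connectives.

h(x, y, z) = (x and not y) and not z

h is 1 on exactly one input, (1,0,0), whose minterm is x·¬y·¬z. So h is just that conjunction.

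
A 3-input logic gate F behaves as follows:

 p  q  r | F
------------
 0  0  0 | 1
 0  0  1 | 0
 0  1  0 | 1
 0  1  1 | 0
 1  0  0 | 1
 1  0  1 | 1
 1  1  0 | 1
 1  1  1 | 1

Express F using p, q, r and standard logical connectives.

The 0-rows are (0,0,1), (0,1,1). Take each as a conjunction (¬p·¬q·r, ¬p·q·r), form their disjunction, and complement — that gives a formula that is 1 everywhere F is.

F(p, q, r) = not (((not p and not q) and r) or ((not p and q) and r))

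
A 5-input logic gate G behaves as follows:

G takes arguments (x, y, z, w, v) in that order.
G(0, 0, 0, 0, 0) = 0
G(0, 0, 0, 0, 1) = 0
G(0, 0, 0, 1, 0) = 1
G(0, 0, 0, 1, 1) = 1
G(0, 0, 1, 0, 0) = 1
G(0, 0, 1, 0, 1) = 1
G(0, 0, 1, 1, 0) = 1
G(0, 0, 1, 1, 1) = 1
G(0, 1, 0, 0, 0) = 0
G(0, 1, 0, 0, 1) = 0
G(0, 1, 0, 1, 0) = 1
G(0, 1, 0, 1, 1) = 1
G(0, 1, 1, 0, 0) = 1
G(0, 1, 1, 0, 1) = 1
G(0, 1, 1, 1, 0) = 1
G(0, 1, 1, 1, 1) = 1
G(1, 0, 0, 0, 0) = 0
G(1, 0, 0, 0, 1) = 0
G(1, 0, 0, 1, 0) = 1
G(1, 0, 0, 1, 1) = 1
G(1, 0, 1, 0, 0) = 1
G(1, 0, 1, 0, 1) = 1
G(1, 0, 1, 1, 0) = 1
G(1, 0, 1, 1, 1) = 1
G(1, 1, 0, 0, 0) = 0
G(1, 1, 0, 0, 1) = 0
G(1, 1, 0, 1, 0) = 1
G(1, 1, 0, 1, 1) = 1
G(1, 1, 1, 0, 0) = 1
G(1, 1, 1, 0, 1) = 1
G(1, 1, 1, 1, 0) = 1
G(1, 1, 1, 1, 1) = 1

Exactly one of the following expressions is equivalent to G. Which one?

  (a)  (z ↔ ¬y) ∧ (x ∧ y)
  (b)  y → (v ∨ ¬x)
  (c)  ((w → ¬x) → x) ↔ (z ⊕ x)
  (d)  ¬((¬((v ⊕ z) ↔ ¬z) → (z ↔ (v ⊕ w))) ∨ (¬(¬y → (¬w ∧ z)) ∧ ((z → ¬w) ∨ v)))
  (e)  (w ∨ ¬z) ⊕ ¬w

e

(a) fails at (0,0,0,1,0): the formula yields 0, G is 1.
(b) fails at (0,0,0,0,0): the formula yields 1, G is 0.
(c) fails at (0,0,0,0,0): the formula yields 1, G is 0.
(d) fails at (0,0,0,1,0): the formula yields 0, G is 1.
(e) is the remaining candidate, and it agrees with G on all 32 inputs.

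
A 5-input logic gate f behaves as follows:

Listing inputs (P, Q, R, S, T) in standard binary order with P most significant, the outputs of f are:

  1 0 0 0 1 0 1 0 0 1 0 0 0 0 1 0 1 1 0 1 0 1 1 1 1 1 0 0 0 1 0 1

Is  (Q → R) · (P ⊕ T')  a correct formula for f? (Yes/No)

Test each input against both f and the formula:
  P=0, Q=0, R=0, S=0, T=0: formula gives 1, f = 1 ✓
  P=0, Q=0, R=0, S=0, T=1: formula gives 0, f = 0 ✓
  P=0, Q=0, R=0, S=1, T=0: formula gives 1, but f = 0 ✗
Since they disagree at (0,0,0,1,0), the expression is not a correct formula for f.

No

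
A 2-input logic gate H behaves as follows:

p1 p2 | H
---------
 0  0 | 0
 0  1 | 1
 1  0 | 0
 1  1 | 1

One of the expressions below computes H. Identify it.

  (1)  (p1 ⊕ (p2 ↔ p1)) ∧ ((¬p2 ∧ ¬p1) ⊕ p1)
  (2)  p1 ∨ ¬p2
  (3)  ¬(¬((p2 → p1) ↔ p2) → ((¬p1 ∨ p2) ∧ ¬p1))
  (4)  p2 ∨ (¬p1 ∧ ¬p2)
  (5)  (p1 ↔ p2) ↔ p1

5

(1) disagrees with H on (0,0) (formula → 1, table → 0); rule it out.
(2) disagrees with H on (0,0) (formula → 1, table → 0); rule it out.
(3) disagrees with H on (0,1) (formula → 0, table → 1); rule it out.
(4) disagrees with H on (0,0) (formula → 1, table → 0); rule it out.
(5) is the remaining candidate, and it agrees with H on all 4 inputs.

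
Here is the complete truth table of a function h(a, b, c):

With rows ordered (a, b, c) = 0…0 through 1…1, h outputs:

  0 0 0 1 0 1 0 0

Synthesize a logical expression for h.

h=1 on 2 inputs: (0,1,1), (1,0,1). Reading each as a conjunction of literals (¬a·b·c, a·¬b·c) and taking the OR gives the canonical DNF.

h(a, b, c) = ((~a & b) & c) | ((a & ~b) & c)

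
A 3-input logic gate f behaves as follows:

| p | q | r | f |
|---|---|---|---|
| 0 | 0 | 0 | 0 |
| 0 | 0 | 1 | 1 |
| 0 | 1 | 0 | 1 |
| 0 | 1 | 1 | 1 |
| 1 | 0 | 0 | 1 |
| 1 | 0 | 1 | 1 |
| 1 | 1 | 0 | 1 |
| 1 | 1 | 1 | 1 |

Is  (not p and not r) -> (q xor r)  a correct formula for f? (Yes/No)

Yes

Check the formula against f row by row:
  p=0, q=0, r=0: formula gives 0, f = 0 ✓
  p=0, q=0, r=1: formula gives 1, f = 1 ✓
  p=0, q=1, r=0: formula gives 1, f = 1 ✓
  p=0, q=1, r=1: formula gives 1, f = 1 ✓
  p=1, q=0, r=0: formula gives 1, f = 1 ✓
  …and likewise for the remaining 3 rows.
Every row agrees, so the formula is equivalent.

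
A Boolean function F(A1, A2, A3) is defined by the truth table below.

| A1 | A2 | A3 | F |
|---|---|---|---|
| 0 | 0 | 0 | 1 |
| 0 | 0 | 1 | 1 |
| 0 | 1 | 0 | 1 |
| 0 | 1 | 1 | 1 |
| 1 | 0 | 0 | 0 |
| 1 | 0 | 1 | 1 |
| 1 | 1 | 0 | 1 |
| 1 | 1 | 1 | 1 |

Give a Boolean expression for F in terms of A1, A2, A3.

Only row (1,0,0) gives 0. So F is 1 everywhere except there — the complement of the minterm A1·¬A2·¬A3.

F(A1, A2, A3) = not ((A1 and not A2) and not A3)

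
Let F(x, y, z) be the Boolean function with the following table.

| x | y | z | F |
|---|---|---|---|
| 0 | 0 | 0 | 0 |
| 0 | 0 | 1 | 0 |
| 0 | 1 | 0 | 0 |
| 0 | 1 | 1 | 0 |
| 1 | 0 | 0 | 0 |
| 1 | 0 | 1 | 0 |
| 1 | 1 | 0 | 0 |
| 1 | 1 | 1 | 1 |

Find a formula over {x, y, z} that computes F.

F(x, y, z) = (x & y) & z

The output is 1 only when every input is 1 — the AND of all inputs.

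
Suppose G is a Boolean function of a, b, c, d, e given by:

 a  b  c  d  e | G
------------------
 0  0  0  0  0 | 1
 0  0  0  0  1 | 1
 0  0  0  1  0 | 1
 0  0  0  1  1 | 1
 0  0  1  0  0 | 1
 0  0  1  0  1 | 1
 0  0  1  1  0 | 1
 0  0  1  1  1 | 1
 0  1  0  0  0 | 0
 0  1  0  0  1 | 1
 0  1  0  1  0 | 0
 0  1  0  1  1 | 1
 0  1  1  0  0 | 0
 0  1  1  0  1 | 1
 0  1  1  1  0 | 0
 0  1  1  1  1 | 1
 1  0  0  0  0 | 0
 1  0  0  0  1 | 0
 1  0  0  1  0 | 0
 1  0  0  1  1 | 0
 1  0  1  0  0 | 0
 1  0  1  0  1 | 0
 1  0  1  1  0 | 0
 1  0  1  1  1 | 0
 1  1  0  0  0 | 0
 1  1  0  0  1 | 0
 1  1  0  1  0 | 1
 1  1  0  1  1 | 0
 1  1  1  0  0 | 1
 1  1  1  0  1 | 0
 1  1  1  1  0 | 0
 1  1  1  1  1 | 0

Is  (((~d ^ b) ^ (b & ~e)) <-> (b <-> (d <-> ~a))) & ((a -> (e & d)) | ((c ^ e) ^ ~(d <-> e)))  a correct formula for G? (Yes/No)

Yes

Check the formula against G row by row:
  a=0, b=0, c=0, d=0, e=0: formula gives 1, G = 1 ✓
  a=0, b=0, c=0, d=0, e=1: formula gives 1, G = 1 ✓
  a=0, b=0, c=0, d=1, e=0: formula gives 1, G = 1 ✓
  a=0, b=0, c=0, d=1, e=1: formula gives 1, G = 1 ✓
  …and likewise for the remaining 28 rows.
No disagreement on any input; they are logically equivalent.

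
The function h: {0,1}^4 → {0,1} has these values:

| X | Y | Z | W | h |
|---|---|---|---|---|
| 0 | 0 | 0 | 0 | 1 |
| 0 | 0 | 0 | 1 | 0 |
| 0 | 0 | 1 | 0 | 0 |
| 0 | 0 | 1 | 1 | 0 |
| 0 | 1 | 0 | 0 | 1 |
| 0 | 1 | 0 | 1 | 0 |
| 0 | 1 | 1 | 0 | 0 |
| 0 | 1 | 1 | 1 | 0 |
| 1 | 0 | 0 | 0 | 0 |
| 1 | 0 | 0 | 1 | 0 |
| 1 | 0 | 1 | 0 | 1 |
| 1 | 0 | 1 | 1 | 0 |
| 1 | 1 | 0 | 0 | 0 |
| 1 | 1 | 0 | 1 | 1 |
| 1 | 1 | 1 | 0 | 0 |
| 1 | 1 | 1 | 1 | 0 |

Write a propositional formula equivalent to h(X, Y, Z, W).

The 1-rows are (0,0,0,0), (0,1,0,0), (1,0,1,0), (1,1,0,1). Each contributes one minterm — ¬X·¬Y·¬Z·¬W; ¬X·Y·¬Z·¬W; X·¬Y·Z·¬W; X·Y·¬Z·W — and their disjunction is a sum-of-products form of h.

h(X, Y, Z, W) = (((((not X and not Y) and not Z) and not W) or (((not X and Y) and not Z) and not W)) or (((X and not Y) and Z) and not W)) or (((X and Y) and not Z) and W)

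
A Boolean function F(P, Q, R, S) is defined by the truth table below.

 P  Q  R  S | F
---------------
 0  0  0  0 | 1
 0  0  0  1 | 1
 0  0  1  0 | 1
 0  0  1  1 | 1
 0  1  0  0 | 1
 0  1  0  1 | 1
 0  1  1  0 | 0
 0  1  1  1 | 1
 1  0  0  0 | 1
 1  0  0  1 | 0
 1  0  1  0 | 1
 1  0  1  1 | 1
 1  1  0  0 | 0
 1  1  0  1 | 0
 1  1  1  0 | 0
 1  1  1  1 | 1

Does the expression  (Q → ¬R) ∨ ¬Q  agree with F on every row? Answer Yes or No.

Test each input against both F and the formula:
  P=0, Q=0, R=0, S=0: formula gives 1, F = 1 ✓
  P=0, Q=0, R=0, S=1: formula gives 1, F = 1 ✓
  P=0, Q=0, R=1, S=0: formula gives 1, F = 1 ✓
  P=0, Q=0, R=1, S=1: formula gives 1, F = 1 ✓
  …
  P=0, Q=1, R=1, S=1: formula gives 0, but F = 1 ✗
Since they disagree at (0,1,1,1), the expression is not a correct formula for F.

No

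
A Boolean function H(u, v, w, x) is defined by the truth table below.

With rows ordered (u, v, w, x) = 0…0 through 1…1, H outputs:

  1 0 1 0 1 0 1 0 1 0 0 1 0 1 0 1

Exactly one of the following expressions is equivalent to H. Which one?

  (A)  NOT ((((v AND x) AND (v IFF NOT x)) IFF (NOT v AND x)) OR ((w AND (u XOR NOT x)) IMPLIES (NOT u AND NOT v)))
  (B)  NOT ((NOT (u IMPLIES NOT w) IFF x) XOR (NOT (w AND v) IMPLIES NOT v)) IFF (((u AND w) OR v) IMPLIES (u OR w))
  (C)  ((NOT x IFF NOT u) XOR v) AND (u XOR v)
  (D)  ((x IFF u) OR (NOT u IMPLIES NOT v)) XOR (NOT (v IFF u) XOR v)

B

(A) disagrees with H on (0,0,0,0) (formula → 0, table → 1); rule it out.
(C) disagrees with H on (0,0,0,0) (formula → 0, table → 1); rule it out.
(D) disagrees with H on (0,0,0,1) (formula → 1, table → 0); rule it out.
(B) is the remaining candidate, and it agrees with H on all 16 inputs.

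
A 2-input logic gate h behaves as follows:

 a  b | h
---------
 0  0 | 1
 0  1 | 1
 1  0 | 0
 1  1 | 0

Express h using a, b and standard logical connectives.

The output is the negation of a.

h(a, b) = ¬a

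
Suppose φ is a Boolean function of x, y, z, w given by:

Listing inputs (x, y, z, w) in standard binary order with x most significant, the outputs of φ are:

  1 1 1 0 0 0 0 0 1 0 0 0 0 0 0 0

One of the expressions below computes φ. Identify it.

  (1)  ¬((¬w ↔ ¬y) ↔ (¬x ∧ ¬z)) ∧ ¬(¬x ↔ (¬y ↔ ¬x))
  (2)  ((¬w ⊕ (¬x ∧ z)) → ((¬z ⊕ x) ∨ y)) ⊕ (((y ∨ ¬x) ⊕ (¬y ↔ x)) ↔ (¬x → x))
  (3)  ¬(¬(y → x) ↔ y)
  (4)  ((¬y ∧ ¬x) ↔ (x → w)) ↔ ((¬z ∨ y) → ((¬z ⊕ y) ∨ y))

2

(1) fails at (0,0,0,0): the formula yields 0, φ is 1.
(3) fails at (0,0,0,0): the formula yields 0, φ is 1.
(4) fails at (0,0,1,1): the formula yields 1, φ is 0.
(2) is the remaining candidate, and it agrees with φ on all 16 inputs.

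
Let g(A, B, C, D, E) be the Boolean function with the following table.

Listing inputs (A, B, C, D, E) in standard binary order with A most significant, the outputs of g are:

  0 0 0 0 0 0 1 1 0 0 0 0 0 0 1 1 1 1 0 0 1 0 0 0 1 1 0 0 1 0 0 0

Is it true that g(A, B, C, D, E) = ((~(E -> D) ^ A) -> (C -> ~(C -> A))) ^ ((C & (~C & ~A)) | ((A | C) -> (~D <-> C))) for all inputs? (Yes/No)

Yes

Evaluate ((~(E -> D) ^ A) -> (C -> ~(C -> A))) ^ ((C & (~C & ~A)) | ((A | C) -> (~D <-> C))) on each row and compare to g:
  A=0, B=0, C=0, D=0, E=0: formula gives 0, g = 0 ✓
  A=0, B=0, C=0, D=0, E=1: formula gives 0, g = 0 ✓
  A=0, B=0, C=0, D=1, E=0: formula gives 0, g = 0 ✓
  A=0, B=0, C=0, D=1, E=1: formula gives 0, g = 0 ✓
  …and likewise for the remaining 28 rows.
All 32 rows match — the expression computes g exactly.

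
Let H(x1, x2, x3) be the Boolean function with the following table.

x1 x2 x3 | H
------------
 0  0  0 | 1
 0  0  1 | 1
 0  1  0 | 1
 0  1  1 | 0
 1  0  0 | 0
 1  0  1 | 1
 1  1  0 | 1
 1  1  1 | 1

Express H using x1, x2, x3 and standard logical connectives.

The 0-rows are (0,1,1), (1,0,0). Take each as a conjunction (¬x1·x2·x3, x1·¬x2·¬x3), form their disjunction, and complement — that gives a formula that is 1 everywhere H is.

H(x1, x2, x3) = not (((not x1 and x2) and x3) or ((x1 and not x2) and not x3))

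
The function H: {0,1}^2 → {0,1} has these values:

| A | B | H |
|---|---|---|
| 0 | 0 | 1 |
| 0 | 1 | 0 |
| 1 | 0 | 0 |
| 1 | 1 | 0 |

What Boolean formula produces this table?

Only row (0,0) gives 1. That row's minterm ¬A·¬B is H directly.

H(A, B) = not A and not B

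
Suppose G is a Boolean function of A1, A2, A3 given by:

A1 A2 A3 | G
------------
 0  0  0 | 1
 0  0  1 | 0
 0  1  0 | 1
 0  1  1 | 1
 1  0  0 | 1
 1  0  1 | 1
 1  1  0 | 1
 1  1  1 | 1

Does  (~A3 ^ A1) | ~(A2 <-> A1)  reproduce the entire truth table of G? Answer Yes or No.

No

Evaluate (~A3 ^ A1) | ~(A2 <-> A1) on each row and compare to G:
  A1=0, A2=0, A3=0: formula gives 1, G = 1 ✓
  A1=0, A2=0, A3=1: formula gives 0, G = 0 ✓
  A1=0, A2=1, A3=0: formula gives 1, G = 1 ✓
  A1=0, A2=1, A3=1: formula gives 1, G = 1 ✓
  A1=1, A2=0, A3=0: formula gives 1, G = 1 ✓
  …
  A1=1, A2=1, A3=0: formula gives 0, but G = 1 ✗
Row (1,1,0) is a counterexample, so the formula is not equivalent to G.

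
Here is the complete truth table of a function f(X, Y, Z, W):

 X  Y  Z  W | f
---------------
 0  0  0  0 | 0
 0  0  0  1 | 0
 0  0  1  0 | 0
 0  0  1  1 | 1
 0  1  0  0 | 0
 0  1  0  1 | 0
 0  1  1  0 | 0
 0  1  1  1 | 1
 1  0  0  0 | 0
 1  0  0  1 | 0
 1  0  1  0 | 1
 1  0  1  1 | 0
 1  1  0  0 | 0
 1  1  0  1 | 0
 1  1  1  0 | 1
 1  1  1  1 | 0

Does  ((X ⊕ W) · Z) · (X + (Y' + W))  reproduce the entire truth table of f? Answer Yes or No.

Evaluate ((X ⊕ W) · Z) · (X + (Y' + W)) on each row and compare to f:
  X=0, Y=0, Z=0, W=0: formula gives 0, f = 0 ✓
  X=0, Y=0, Z=0, W=1: formula gives 0, f = 0 ✓
  X=0, Y=0, Z=1, W=0: formula gives 0, f = 0 ✓
  X=0, Y=0, Z=1, W=1: formula gives 1, f = 1 ✓
  … (the remaining 12 rows also agree.)
All 16 rows match — the expression computes f exactly.

Yes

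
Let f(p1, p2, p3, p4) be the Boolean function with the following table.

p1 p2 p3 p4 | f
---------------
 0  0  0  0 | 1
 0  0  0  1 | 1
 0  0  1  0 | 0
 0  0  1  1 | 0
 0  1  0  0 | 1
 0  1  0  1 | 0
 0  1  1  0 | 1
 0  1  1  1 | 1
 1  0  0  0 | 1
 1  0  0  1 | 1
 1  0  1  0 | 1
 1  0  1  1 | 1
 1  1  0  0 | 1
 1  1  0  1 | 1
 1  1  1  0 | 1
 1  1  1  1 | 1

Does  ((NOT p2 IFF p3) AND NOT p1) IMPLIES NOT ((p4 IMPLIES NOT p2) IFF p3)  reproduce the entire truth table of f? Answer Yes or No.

Yes

Test each input against both f and the formula:
  p1=0, p2=0, p3=0, p4=0: formula gives 1, f = 1 ✓
  p1=0, p2=0, p3=0, p4=1: formula gives 1, f = 1 ✓
  p1=0, p2=0, p3=1, p4=0: formula gives 0, f = 0 ✓
  p1=0, p2=0, p3=1, p4=1: formula gives 0, f = 0 ✓
  … (the remaining 12 rows also agree.)
Every row agrees, so the formula is equivalent.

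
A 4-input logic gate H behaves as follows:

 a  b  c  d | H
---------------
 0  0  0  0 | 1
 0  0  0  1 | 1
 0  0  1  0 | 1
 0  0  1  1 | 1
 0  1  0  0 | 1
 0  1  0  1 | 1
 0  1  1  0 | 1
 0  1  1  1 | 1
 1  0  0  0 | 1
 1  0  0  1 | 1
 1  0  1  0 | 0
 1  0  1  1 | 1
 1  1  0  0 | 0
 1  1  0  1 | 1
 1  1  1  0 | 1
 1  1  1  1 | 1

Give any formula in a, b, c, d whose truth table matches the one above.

H(a, b, c, d) = NOT ((((a AND NOT b) AND c) AND NOT d) OR (((a AND b) AND NOT c) AND NOT d))

H is 0 on only 2 rows — (1,0,1,0), (1,1,0,0). Writing each as a minterm (a·¬b·c·¬d, a·b·¬c·¬d) and OR-ing them characterizes exactly where H=0, so H is the negation of that disjunction.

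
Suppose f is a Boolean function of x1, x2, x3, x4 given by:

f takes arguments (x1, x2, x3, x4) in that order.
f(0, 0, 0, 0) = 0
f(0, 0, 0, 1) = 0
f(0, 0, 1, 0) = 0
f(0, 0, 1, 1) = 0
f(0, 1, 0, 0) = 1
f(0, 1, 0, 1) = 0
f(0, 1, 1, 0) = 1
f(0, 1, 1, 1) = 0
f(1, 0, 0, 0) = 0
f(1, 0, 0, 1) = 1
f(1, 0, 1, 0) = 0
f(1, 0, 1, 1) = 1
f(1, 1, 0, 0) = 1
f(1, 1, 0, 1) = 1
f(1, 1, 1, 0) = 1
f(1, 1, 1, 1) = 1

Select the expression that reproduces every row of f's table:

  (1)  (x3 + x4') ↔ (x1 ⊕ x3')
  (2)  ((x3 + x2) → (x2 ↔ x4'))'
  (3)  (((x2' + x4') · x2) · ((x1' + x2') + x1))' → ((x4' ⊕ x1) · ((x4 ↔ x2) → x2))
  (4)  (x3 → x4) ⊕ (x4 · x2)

3

(1): at (0,0,0,0) it gives 1, but f = 0 — eliminated.
(2): at (0,0,1,0) it gives 1, but f = 0 — eliminated.
(4): at (0,0,0,0) it gives 1, but f = 0 — eliminated.
That leaves (3). Evaluating it on every row reproduces the table of f exactly.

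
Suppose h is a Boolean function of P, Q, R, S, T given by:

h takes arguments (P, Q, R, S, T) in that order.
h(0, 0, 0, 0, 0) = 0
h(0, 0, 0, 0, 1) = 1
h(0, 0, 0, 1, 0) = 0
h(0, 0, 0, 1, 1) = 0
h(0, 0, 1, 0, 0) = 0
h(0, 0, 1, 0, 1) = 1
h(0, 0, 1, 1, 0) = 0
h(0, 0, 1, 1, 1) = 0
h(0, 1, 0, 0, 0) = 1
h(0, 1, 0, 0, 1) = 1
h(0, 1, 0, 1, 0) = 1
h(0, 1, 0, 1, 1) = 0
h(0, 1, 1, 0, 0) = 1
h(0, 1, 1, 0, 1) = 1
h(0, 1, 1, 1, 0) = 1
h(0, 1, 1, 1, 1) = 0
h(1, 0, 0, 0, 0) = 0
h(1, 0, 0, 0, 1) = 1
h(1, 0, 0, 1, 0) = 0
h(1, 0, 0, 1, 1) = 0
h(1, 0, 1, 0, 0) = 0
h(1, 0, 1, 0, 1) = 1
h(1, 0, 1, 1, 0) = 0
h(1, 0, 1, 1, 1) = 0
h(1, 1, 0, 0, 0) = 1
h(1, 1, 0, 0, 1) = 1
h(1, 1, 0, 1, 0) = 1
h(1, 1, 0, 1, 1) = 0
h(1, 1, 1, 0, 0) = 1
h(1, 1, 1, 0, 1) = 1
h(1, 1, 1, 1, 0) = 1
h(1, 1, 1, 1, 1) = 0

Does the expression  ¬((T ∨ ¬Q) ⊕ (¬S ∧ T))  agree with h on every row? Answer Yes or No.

Yes

Test each input against both h and the formula:
  P=0, Q=0, R=0, S=0, T=0: formula gives 0, h = 0 ✓
  P=0, Q=0, R=0, S=0, T=1: formula gives 1, h = 1 ✓
  P=0, Q=0, R=0, S=1, T=0: formula gives 0, h = 0 ✓
  P=0, Q=0, R=0, S=1, T=1: formula gives 0, h = 0 ✓
  … (the remaining 28 rows also agree.)
No disagreement on any input; they are logically equivalent.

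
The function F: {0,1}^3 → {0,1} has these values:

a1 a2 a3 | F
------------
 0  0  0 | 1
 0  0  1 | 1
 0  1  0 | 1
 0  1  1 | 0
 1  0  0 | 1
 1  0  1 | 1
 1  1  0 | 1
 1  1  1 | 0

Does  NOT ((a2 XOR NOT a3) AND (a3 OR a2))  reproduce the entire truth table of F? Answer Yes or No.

Test each input against both F and the formula:
  a1=0, a2=0, a3=0: formula gives 1, F = 1 ✓
  a1=0, a2=0, a3=1: formula gives 1, F = 1 ✓
  a1=0, a2=1, a3=0: formula gives 1, F = 1 ✓
  a1=0, a2=1, a3=1: formula gives 0, F = 0 ✓
  a1=1, a2=0, a3=0: formula gives 1, F = 1 ✓
  …and likewise for the remaining 3 rows.
Every row agrees, so the formula is equivalent.

Yes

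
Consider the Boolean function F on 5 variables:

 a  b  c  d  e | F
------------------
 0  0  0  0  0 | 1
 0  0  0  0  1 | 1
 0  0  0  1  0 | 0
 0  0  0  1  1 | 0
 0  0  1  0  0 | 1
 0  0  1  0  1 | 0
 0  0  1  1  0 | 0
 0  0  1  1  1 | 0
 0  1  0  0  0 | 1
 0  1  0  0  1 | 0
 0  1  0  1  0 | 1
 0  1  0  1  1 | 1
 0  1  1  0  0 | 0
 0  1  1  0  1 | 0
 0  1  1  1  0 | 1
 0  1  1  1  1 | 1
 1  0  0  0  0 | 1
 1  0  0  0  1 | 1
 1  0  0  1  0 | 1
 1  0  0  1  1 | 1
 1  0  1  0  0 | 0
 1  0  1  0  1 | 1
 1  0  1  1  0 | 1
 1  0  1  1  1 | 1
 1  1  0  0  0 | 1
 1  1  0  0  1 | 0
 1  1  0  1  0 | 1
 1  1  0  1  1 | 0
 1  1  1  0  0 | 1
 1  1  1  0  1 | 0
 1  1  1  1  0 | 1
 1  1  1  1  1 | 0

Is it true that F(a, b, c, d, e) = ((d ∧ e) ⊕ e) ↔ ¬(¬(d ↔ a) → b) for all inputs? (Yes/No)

Evaluate ((d ∧ e) ⊕ e) ↔ ¬(¬(d ↔ a) → b) on each row and compare to F:
  a=0, b=0, c=0, d=0, e=0: formula gives 1, F = 1 ✓
  a=0, b=0, c=0, d=0, e=1: formula gives 0, but F = 1 ✗
Since they disagree at (0,0,0,0,1), the expression is not a correct formula for F.

No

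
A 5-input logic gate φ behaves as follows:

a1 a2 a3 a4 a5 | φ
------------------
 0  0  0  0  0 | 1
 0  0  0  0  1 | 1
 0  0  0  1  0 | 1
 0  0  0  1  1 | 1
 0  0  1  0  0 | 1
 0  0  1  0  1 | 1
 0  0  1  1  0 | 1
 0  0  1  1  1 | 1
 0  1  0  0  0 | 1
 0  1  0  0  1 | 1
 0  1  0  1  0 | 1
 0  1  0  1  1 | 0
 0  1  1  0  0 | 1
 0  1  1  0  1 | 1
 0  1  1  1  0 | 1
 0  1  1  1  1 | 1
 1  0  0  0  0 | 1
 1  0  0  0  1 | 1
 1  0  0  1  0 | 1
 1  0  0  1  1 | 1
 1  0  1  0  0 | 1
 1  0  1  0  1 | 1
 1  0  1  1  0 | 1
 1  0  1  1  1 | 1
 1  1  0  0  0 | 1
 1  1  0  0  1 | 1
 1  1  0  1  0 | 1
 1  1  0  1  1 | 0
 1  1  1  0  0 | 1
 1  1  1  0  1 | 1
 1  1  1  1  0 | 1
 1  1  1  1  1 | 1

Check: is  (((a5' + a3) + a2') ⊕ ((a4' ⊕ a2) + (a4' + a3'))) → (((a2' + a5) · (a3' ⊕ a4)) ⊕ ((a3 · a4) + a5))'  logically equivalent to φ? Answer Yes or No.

Test each input against both φ and the formula:
  a1=0, a2=0, a3=0, a4=0, a5=0: formula gives 1, φ = 1 ✓
  a1=0, a2=0, a3=0, a4=0, a5=1: formula gives 1, φ = 1 ✓
  a1=0, a2=0, a3=0, a4=1, a5=0: formula gives 1, φ = 1 ✓
  a1=0, a2=0, a3=0, a4=1, a5=1: formula gives 1, φ = 1 ✓
  … (the remaining 28 rows also agree.)
All 32 rows match — the expression computes φ exactly.

Yes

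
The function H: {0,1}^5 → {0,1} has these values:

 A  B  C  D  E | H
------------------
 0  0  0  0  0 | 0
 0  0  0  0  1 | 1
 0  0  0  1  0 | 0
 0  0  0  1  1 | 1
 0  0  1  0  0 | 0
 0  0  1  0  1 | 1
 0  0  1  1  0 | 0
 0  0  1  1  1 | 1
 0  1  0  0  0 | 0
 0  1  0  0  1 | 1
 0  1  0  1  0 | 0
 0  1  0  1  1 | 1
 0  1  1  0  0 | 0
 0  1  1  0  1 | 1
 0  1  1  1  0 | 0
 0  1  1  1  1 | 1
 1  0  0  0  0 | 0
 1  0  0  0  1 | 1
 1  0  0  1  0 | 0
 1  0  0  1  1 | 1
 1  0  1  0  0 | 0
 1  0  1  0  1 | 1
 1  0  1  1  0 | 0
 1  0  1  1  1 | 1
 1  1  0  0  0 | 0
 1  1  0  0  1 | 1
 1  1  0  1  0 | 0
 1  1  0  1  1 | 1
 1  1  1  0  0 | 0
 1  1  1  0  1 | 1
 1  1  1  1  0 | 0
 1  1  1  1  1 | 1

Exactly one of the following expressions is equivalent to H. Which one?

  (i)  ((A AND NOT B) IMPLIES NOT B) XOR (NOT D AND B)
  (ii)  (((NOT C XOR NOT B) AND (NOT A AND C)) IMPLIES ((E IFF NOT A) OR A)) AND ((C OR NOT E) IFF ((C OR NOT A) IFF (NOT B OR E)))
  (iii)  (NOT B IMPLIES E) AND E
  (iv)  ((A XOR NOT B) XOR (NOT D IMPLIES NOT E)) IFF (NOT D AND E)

iii

(i) fails at (0,0,0,0,0): the formula yields 1, H is 0.
(ii) fails at (0,0,0,0,0): the formula yields 1, H is 0.
(iv) fails at (0,0,0,0,0): the formula yields 1, H is 0.
(iii) is the remaining candidate, and it agrees with H on all 32 inputs.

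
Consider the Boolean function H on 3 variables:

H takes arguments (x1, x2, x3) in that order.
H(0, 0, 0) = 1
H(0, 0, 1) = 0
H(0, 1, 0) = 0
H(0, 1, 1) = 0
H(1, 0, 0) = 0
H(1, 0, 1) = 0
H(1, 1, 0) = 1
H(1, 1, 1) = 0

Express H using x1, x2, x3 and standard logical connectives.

H=1 on 2 inputs: (0,0,0), (1,1,0). Reading each as a conjunction of literals (¬x1·¬x2·¬x3, x1·x2·¬x3) and taking the OR gives the canonical DNF.

H(x1, x2, x3) = ((x1' · x2') · x3') + ((x1 · x2) · x3')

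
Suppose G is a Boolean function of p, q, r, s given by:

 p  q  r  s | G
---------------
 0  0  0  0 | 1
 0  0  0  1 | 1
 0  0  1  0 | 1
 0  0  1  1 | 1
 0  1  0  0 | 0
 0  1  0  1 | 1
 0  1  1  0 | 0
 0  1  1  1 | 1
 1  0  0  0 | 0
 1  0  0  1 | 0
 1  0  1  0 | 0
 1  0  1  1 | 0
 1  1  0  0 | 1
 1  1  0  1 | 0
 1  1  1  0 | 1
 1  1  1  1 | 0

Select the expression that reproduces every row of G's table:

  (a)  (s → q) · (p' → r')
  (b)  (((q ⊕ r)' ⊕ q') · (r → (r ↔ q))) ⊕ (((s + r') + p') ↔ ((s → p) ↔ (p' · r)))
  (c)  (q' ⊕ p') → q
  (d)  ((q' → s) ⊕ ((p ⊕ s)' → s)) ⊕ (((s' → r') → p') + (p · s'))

(a): at (0,0,0,1) it gives 0, but G = 1 — eliminated.
(b): at (0,0,0,0) it gives 0, but G = 1 — eliminated.
(c): at (0,1,0,0) it gives 1, but G = 0 — eliminated.
That leaves (d). Evaluating it on every row reproduces the table of G exactly.

d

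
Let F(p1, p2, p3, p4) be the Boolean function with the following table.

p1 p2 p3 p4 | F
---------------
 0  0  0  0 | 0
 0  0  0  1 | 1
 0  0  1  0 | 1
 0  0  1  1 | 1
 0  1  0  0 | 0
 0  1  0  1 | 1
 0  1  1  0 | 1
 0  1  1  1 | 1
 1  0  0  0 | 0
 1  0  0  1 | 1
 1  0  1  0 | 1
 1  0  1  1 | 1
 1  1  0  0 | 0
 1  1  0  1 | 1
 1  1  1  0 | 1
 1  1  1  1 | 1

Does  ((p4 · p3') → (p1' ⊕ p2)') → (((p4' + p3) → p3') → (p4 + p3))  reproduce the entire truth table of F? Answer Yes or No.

Check the formula against F row by row:
  p1=0, p2=0, p3=0, p4=0: formula gives 0, F = 0 ✓
  p1=0, p2=0, p3=0, p4=1: formula gives 1, F = 1 ✓
  p1=0, p2=0, p3=1, p4=0: formula gives 1, F = 1 ✓
  p1=0, p2=0, p3=1, p4=1: formula gives 1, F = 1 ✓
  … (the remaining 12 rows also agree.)
Every row agrees, so the formula is equivalent.

Yes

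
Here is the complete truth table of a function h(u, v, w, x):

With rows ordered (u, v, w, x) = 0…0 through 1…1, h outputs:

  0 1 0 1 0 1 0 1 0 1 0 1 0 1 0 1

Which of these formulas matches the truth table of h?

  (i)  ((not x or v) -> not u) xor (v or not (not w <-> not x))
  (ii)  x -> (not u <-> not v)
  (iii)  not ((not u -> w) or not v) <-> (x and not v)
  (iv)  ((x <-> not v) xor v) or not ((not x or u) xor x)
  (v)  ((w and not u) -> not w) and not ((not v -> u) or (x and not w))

(i): at (0,0,0,0) it gives 1, but h = 0 — eliminated.
(ii): at (0,0,0,0) it gives 1, but h = 0 — eliminated.
(iii): at (0,0,0,0) it gives 1, but h = 0 — eliminated.
(v): at (0,0,0,0) it gives 1, but h = 0 — eliminated.
(iv) is the remaining candidate, and it agrees with h on all 16 inputs.

iv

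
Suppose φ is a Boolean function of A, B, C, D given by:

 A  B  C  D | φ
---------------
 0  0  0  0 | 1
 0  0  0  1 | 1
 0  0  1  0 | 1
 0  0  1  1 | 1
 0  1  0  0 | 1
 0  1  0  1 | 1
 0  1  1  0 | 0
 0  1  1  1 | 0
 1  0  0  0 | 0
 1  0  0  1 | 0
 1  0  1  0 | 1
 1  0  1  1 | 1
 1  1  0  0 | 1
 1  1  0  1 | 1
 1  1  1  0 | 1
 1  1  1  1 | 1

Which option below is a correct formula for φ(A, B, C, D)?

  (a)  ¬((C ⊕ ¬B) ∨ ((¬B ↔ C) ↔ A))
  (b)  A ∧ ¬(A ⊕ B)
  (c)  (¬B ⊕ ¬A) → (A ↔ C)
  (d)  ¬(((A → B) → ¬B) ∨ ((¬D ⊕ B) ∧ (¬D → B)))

(a) disagrees with φ on (0,0,0,0) (formula → 0, table → 1); rule it out.
(b) disagrees with φ on (0,0,0,0) (formula → 0, table → 1); rule it out.
(d) disagrees with φ on (0,0,0,0) (formula → 0, table → 1); rule it out.
That leaves (c). Evaluating it on every row reproduces the table of φ exactly.

c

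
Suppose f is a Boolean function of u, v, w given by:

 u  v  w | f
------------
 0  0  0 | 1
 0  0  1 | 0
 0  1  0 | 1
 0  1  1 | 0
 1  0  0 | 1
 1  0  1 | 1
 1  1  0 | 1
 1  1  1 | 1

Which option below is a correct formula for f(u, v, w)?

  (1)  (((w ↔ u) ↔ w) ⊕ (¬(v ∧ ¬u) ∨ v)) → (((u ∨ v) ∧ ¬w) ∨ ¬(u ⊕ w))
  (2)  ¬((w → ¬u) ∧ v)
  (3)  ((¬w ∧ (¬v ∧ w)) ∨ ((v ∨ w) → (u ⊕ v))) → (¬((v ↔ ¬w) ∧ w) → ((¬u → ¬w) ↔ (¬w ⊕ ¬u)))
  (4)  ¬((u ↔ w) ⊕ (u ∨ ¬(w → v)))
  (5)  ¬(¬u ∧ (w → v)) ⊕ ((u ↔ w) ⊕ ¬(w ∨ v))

1

(2) fails at (0,0,1): the formula yields 1, f is 0.
(3) fails at (0,0,0): the formula yields 0, f is 1.
(4) fails at (0,0,0): the formula yields 0, f is 1.
(5) fails at (0,0,0): the formula yields 0, f is 1.
That leaves (1). Evaluating it on every row reproduces the table of f exactly.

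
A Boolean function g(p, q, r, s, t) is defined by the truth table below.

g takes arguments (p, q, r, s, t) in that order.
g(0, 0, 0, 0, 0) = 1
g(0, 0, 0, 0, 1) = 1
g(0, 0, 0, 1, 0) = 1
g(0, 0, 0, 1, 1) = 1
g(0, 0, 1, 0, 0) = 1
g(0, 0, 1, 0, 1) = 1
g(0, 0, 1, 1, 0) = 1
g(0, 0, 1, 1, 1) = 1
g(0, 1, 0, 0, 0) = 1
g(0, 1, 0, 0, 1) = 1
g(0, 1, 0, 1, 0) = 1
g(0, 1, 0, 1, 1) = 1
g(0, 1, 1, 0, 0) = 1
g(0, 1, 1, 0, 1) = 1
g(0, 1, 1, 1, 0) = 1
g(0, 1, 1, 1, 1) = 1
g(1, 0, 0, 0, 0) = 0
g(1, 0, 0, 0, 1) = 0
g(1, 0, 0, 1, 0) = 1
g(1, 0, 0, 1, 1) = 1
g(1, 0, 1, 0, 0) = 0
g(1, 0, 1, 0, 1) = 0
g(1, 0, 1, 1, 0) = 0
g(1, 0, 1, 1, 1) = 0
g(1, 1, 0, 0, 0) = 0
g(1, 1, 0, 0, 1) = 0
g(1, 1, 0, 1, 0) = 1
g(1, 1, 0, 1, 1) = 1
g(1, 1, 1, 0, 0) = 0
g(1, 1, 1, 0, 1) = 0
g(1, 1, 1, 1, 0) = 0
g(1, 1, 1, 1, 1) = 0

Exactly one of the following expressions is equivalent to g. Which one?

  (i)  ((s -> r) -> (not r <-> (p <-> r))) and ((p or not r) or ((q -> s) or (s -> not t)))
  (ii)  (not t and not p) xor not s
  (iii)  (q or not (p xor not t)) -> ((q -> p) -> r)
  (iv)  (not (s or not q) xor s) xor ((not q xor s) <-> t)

(ii) disagrees with g on (0,0,0,0,0) (formula → 0, table → 1); rule it out.
(iii) disagrees with g on (0,0,0,0,1) (formula → 0, table → 1); rule it out.
(iv) disagrees with g on (0,0,0,0,0) (formula → 0, table → 1); rule it out.
Only (i) survives; checking it on all 32 rows confirms it matches g.

i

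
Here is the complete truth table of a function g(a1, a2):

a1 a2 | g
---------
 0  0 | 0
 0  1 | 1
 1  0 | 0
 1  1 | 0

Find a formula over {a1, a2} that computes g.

g(a1, a2) = NOT a1 AND a2

1 only at (0,1): NOT a1 AND a2.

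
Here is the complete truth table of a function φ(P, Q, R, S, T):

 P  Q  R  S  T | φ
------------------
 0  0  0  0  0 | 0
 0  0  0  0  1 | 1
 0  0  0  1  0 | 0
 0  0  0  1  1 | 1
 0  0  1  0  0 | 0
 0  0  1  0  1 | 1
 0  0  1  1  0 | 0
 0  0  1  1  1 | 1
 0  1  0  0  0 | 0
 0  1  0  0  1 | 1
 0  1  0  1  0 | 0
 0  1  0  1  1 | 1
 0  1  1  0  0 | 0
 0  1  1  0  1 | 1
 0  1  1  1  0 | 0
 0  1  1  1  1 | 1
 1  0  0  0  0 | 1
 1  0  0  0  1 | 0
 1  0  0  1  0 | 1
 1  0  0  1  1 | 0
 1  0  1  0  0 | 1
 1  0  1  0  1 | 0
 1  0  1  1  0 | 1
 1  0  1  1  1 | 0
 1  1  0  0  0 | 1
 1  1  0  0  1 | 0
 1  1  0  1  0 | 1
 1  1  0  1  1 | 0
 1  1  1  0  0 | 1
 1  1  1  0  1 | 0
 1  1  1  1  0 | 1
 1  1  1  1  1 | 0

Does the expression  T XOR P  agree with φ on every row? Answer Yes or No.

Test each input against both φ and the formula:
  P=0, Q=0, R=0, S=0, T=0: formula gives 0, φ = 0 ✓
  P=0, Q=0, R=0, S=0, T=1: formula gives 1, φ = 1 ✓
  P=0, Q=0, R=0, S=1, T=0: formula gives 0, φ = 0 ✓
  P=0, Q=0, R=0, S=1, T=1: formula gives 1, φ = 1 ✓
  …and likewise for the remaining 28 rows.
No disagreement on any input; they are logically equivalent.

Yes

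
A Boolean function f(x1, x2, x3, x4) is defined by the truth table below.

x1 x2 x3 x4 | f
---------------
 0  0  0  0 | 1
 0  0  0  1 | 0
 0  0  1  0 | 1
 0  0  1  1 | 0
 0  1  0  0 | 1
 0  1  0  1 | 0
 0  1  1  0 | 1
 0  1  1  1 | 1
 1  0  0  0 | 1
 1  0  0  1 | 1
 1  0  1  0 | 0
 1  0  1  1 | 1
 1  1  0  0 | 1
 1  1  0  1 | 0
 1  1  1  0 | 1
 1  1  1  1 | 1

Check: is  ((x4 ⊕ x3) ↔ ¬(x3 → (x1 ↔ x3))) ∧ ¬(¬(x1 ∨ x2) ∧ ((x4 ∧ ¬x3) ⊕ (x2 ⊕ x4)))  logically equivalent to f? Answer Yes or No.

Evaluate ((x4 ⊕ x3) ↔ ¬(x3 → (x1 ↔ x3))) ∧ ¬(¬(x1 ∨ x2) ∧ ((x4 ∧ ¬x3) ⊕ (x2 ⊕ x4))) on each row and compare to f:
  x1=0, x2=0, x3=0, x4=0: formula gives 1, f = 1 ✓
  x1=0, x2=0, x3=0, x4=1: formula gives 0, f = 0 ✓
  x1=0, x2=0, x3=1, x4=0: formula gives 1, f = 1 ✓
  x1=0, x2=0, x3=1, x4=1: formula gives 0, f = 0 ✓
  …
  x1=0, x2=1, x3=1, x4=1: formula gives 0, but f = 1 ✗
Row (0,1,1,1) is a counterexample, so the formula is not equivalent to f.

No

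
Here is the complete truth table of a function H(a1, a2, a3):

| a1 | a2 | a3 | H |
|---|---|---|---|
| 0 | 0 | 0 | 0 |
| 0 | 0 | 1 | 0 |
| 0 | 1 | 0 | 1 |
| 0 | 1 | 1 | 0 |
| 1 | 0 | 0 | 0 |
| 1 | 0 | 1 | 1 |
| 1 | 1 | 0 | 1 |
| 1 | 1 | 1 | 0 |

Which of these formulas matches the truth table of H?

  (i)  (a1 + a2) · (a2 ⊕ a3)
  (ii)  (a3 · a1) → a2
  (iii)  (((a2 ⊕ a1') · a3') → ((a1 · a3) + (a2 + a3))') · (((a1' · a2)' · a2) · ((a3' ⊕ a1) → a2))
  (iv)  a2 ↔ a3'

(ii) fails at (0,0,0): the formula yields 1, H is 0.
(iii) fails at (0,1,0): the formula yields 0, H is 1.
(iv) fails at (0,0,1): the formula yields 1, H is 0.
Only (i) survives; checking it on all 8 rows confirms it matches H.

i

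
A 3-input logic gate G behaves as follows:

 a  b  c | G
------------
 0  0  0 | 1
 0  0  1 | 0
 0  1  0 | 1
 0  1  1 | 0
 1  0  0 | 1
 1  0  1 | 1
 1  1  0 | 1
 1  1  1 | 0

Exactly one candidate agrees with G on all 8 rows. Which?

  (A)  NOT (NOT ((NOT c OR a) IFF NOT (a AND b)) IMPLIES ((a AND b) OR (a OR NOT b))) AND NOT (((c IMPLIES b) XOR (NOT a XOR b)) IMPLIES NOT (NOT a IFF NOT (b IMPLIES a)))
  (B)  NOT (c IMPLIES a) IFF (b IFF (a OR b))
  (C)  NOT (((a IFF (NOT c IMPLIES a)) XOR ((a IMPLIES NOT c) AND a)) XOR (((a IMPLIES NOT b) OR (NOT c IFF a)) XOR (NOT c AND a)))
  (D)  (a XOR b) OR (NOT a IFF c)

(A) fails at (0,0,0): the formula yields 0, G is 1.
(B) fails at (0,0,0): the formula yields 0, G is 1.
(D) fails at (0,0,0): the formula yields 0, G is 1.
(C) is the remaining candidate, and it agrees with G on all 8 inputs.

C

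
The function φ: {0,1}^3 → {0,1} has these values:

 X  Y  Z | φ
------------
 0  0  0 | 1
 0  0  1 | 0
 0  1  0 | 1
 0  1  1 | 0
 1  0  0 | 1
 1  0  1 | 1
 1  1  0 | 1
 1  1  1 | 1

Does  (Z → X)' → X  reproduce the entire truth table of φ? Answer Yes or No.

Yes

Test each input against both φ and the formula:
  X=0, Y=0, Z=0: formula gives 1, φ = 1 ✓
  X=0, Y=0, Z=1: formula gives 0, φ = 0 ✓
  X=0, Y=1, Z=0: formula gives 1, φ = 1 ✓
  X=0, Y=1, Z=1: formula gives 0, φ = 0 ✓
  X=1, Y=0, Z=0: formula gives 1, φ = 1 ✓
  …and likewise for the remaining 3 rows.
No disagreement on any input; they are logically equivalent.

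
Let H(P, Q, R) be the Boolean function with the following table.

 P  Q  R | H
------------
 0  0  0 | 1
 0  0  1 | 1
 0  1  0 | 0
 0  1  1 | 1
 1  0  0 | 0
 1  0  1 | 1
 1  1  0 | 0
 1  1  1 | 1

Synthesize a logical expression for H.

H(P, Q, R) = ~((((~P & Q) & ~R) | ((P & ~Q) & ~R)) | ((P & Q) & ~R))

H is 0 on only 3 rows — (0,1,0), (1,0,0), (1,1,0). Writing each as a minterm (¬P·Q·¬R, P·¬Q·¬R, P·Q·¬R) and OR-ing them characterizes exactly where H=0, so H is the negation of that disjunction.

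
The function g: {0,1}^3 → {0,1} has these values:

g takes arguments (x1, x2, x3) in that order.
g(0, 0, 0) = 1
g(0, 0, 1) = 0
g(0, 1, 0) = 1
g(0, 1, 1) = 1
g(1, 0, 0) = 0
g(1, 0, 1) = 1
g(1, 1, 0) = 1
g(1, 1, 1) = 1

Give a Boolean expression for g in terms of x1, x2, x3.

g(x1, x2, x3) = ¬(((¬x1 ∧ ¬x2) ∧ x3) ∨ ((x1 ∧ ¬x2) ∧ ¬x3))

There are just 2 zero rows: (0,0,1), (1,0,0). Their minterms are ¬x1·¬x2·x3, x1·¬x2·¬x3; the OR of those covers precisely the 0-outputs, and negating it yields g.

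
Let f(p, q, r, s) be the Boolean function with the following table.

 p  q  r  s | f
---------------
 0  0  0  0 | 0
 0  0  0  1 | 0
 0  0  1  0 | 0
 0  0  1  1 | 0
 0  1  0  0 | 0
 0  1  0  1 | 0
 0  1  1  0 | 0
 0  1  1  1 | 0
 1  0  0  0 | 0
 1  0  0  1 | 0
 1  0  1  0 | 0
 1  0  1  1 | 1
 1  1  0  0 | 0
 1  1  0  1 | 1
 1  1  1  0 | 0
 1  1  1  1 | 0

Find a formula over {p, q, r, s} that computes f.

Collect the rows where f=1 — (1,0,1,1), (1,1,0,1) — and write one minterm per row: p·¬q·r·s, p·q·¬r·s. Their union (logical OR) reproduces the table exactly.

f(p, q, r, s) = (((p AND NOT q) AND r) AND s) OR (((p AND q) AND NOT r) AND s)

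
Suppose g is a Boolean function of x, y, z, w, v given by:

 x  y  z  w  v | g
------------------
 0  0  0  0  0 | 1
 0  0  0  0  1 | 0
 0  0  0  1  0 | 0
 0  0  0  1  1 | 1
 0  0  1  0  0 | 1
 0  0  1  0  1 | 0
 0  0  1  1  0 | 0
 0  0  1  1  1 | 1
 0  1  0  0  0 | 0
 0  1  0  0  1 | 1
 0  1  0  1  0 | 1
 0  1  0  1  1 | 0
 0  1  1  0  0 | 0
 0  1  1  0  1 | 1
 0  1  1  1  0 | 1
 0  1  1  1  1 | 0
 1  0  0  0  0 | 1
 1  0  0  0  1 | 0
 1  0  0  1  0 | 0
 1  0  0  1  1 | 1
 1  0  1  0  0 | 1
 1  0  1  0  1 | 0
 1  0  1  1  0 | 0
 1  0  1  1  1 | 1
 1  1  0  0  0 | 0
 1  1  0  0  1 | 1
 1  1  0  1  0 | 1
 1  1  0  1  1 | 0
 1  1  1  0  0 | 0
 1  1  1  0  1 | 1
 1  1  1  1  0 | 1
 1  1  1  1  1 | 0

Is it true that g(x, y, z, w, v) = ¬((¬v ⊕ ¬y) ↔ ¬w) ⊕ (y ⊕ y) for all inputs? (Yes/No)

Yes

Evaluate ¬((¬v ⊕ ¬y) ↔ ¬w) ⊕ (y ⊕ y) on each row and compare to g:
  x=0, y=0, z=0, w=0, v=0: formula gives 1, g = 1 ✓
  x=0, y=0, z=0, w=0, v=1: formula gives 0, g = 0 ✓
  x=0, y=0, z=0, w=1, v=0: formula gives 0, g = 0 ✓
  x=0, y=0, z=0, w=1, v=1: formula gives 1, g = 1 ✓
  … (the remaining 28 rows also agree.)
All 32 rows match — the expression computes g exactly.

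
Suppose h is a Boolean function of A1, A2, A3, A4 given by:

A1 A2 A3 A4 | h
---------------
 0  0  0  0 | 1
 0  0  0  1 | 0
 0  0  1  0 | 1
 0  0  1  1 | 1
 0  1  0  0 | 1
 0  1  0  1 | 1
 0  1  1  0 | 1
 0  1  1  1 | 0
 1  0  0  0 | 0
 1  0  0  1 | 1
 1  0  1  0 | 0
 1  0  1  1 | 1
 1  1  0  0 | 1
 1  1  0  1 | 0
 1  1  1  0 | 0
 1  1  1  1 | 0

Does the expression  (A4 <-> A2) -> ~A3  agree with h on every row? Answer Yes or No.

Check the formula against h row by row:
  A1=0, A2=0, A3=0, A4=0: formula gives 1, h = 1 ✓
  A1=0, A2=0, A3=0, A4=1: formula gives 1, but h = 0 ✗
Row (0,0,0,1) is a counterexample, so the formula is not equivalent to h.

No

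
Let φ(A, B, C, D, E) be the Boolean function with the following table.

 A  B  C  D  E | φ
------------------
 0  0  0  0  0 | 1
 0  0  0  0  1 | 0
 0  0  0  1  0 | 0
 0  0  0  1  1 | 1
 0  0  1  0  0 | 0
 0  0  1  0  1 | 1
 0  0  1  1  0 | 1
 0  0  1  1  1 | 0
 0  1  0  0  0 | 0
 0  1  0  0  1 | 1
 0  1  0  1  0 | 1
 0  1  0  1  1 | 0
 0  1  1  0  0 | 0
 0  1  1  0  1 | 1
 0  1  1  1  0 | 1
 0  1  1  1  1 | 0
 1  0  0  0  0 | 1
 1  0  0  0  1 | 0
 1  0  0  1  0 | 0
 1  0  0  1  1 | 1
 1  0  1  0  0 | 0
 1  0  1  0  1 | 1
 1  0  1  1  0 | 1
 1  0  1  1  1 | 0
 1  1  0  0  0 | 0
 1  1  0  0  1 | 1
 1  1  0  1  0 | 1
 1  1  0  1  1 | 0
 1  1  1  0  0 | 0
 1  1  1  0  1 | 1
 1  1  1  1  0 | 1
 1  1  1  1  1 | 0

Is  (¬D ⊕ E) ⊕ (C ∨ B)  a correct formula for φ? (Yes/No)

Yes

Check the formula against φ row by row:
  A=0, B=0, C=0, D=0, E=0: formula gives 1, φ = 1 ✓
  A=0, B=0, C=0, D=0, E=1: formula gives 0, φ = 0 ✓
  A=0, B=0, C=0, D=1, E=0: formula gives 0, φ = 0 ✓
  A=0, B=0, C=0, D=1, E=1: formula gives 1, φ = 1 ✓
  … (the remaining 28 rows also agree.)
No disagreement on any input; they are logically equivalent.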